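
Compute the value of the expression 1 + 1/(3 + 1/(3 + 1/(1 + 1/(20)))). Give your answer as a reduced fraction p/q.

353/270

Start with 20.
1 + 1/(20/1) = 1 + 1/20 = 21/20
3 + 1/(21/20) = 3 + 20/21 = 83/21
3 + 1/(83/21) = 3 + 21/83 = 270/83
1 + 1/(270/83) = 1 + 83/270 = 353/270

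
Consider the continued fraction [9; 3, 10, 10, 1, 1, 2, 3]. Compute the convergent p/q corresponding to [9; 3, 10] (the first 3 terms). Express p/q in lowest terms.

289/31

Compute successive convergents:
a_0 = 9: 9/1
a_1 = 3: 28/3
a_2 = 10: 289/31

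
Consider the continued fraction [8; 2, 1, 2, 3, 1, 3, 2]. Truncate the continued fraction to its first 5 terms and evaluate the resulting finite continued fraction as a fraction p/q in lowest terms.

Start with 3.
2 + 1/(3/1) = 2 + 1/3 = 7/3
1 + 1/(7/3) = 1 + 3/7 = 10/7
2 + 1/(10/7) = 2 + 7/10 = 27/10
8 + 1/(27/10) = 8 + 10/27 = 226/27

226/27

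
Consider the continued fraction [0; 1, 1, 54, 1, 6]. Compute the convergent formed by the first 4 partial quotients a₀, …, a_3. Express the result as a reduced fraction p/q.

a_0 = 0: 0/1
a_1 = 1: 1/1
a_2 = 1: 1/2
a_3 = 54: 55/109

55/109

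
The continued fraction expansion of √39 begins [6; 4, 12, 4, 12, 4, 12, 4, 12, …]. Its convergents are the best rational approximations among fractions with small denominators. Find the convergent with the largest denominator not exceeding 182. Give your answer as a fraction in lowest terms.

a_0 = 6: 6/1  (≤ bound)
a_1 = 4: 25/4  (≤ bound)
a_2 = 12: 306/49  (≤ bound)
a_3 = 4: 1249/200  (> 182, stop)

306/49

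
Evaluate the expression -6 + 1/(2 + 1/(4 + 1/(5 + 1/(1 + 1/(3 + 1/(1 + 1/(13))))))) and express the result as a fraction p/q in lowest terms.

Start with 13.
1 + 1/(13/1) = 1 + 1/13 = 14/13
3 + 1/(14/13) = 3 + 13/14 = 55/14
1 + 1/(55/14) = 1 + 14/55 = 69/55
5 + 1/(69/55) = 5 + 55/69 = 400/69
4 + 1/(400/69) = 4 + 69/400 = 1669/400
2 + 1/(1669/400) = 2 + 400/1669 = 3738/1669
-6 + 1/(3738/1669) = -6 + 1669/3738 = -20759/3738

-20759/3738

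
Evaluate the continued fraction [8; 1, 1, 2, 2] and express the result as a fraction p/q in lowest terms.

Use the convergent recurrence hₖ = aₖ·hₖ₋₁ + hₖ₋₂ (and likewise for the denominators kₖ):
a_0 = 8: 8/1
a_1 = 1: 9/1
a_2 = 1: 17/2
a_3 = 2: 43/5
a_4 = 2: 103/12

103/12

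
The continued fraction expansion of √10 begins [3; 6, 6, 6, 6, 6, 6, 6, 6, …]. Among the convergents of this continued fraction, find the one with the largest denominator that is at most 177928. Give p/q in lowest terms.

a_0 = 3: 3/1  (≤ bound)
a_1 = 6: 19/6  (≤ bound)
a_2 = 6: 117/37  (≤ bound)
a_3 = 6: 721/228  (≤ bound)
a_4 = 6: 4443/1405  (≤ bound)
a_5 = 6: 27379/8658  (≤ bound)
a_6 = 6: 168717/53353  (≤ bound)
a_7 = 6: 1039681/328776  (> 177928, stop)

168717/53353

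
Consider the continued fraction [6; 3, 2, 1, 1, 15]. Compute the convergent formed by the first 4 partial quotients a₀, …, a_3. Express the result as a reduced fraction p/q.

63/10

Build up convergents one term at a time:
a_0 = 6: 6/1
a_1 = 3: 19/3
a_2 = 2: 44/7
a_3 = 1: 63/10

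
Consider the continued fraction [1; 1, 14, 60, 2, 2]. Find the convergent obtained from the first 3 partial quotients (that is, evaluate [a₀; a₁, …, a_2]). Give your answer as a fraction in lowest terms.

a_0 = 1: 1/1
a_1 = 1: 2/1
a_2 = 14: 29/15

29/15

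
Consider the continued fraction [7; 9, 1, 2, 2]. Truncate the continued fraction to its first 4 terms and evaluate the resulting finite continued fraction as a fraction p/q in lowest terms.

a_0 = 7: 7/1
a_1 = 9: 64/9
a_2 = 1: 71/10
a_3 = 2: 206/29

206/29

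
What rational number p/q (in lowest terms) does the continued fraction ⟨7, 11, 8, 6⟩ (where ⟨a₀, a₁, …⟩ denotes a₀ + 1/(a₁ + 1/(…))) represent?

Start with 6.
8 + 1/(6/1) = 8 + 1/6 = 49/6
11 + 1/(49/6) = 11 + 6/49 = 545/49
7 + 1/(545/49) = 7 + 49/545 = 3864/545

3864/545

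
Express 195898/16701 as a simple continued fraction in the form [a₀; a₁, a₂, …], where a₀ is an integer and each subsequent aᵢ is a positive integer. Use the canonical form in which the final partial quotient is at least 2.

[11; 1, 2, 1, 2, 3, 56, 8]

Apply division with remainder until the remainder is 0:
195898 = 11·16701 + 12187, so a_0 = 11
16701 = 1·12187 + 4514, so a_1 = 1
12187 = 2·4514 + 3159, so a_2 = 2
4514 = 1·3159 + 1355, so a_3 = 1
3159 = 2·1355 + 449, so a_4 = 2
1355 = 3·449 + 8, so a_5 = 3
449 = 56·8 + 1, so a_6 = 56
8 = 8·1 + 0, so a_7 = 8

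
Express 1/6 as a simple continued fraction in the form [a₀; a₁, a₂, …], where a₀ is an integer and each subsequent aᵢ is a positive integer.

Apply division with remainder until the remainder is 0:
⌊1/6⌋ = 0, remainder 1
⌊6/1⌋ = 6, remainder 0

[0; 6]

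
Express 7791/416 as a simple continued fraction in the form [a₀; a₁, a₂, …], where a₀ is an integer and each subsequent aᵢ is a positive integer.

[18; 1, 2, 1, 2, 7, 5]

7791 = 18·416 + 303, so a_0 = 18
416 = 1·303 + 113, so a_1 = 1
303 = 2·113 + 77, so a_2 = 2
113 = 1·77 + 36, so a_3 = 1
77 = 2·36 + 5, so a_4 = 2
36 = 7·5 + 1, so a_5 = 7
5 = 5·1 + 0, so a_6 = 5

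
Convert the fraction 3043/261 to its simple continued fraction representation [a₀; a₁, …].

[11; 1, 1, 1, 13, 1, 5]

3043 ÷ 261 → quotient 11, remainder 172
261 ÷ 172 → quotient 1, remainder 89
172 ÷ 89 → quotient 1, remainder 83
89 ÷ 83 → quotient 1, remainder 6
83 ÷ 6 → quotient 13, remainder 5
6 ÷ 5 → quotient 1, remainder 1
5 ÷ 1 → quotient 5, remainder 0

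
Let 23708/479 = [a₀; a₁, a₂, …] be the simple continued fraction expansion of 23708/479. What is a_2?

47

⌊23708/479⌋ = 49, remainder 237
⌊479/237⌋ = 2, remainder 5
⌊237/5⌋ = 47, remainder 2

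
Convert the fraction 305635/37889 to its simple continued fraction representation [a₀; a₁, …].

[8; 15, 57, 2, 1, 14]

305635 ÷ 37889 → quotient 8, remainder 2523
37889 ÷ 2523 → quotient 15, remainder 44
2523 ÷ 44 → quotient 57, remainder 15
44 ÷ 15 → quotient 2, remainder 14
15 ÷ 14 → quotient 1, remainder 1
14 ÷ 1 → quotient 14, remainder 0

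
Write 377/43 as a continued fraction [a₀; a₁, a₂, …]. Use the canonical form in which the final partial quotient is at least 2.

[8; 1, 3, 3, 3]

Run the Euclidean algorithm, recording each quotient:
377 ÷ 43 → quotient 8, remainder 33
43 ÷ 33 → quotient 1, remainder 10
33 ÷ 10 → quotient 3, remainder 3
10 ÷ 3 → quotient 3, remainder 1
3 ÷ 1 → quotient 3, remainder 0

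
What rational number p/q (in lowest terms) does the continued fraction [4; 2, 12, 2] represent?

233/52

Build up convergents one term at a time:
a_0 = 4: 4/1
a_1 = 2: 9/2
a_2 = 12: 112/25
a_3 = 2: 233/52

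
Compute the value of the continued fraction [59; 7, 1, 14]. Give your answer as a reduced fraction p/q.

Start with 14.
1 + 1/(14/1) = 1 + 1/14 = 15/14
7 + 1/(15/14) = 7 + 14/15 = 119/15
59 + 1/(119/15) = 59 + 15/119 = 7036/119

7036/119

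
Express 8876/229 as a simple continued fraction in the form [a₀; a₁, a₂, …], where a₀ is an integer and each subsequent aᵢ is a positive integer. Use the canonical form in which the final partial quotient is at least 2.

[38; 1, 3, 6, 9]

Repeatedly divide and take the remainder:
⌊8876/229⌋ = 38, remainder 174
⌊229/174⌋ = 1, remainder 55
⌊174/55⌋ = 3, remainder 9
⌊55/9⌋ = 6, remainder 1
⌊9/1⌋ = 9, remainder 0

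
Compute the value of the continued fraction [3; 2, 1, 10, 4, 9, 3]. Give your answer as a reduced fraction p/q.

12585/3764

a_0 = 3: 3/1
a_1 = 2: 7/2
a_2 = 1: 10/3
a_3 = 10: 107/32
a_4 = 4: 438/131
a_5 = 9: 4049/1211
a_6 = 3: 12585/3764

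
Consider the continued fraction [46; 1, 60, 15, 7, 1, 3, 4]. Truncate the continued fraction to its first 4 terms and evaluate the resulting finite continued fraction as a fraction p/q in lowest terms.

a_0 = 46: 46/1
a_1 = 1: 47/1
a_2 = 60: 2866/61
a_3 = 15: 43037/916

43037/916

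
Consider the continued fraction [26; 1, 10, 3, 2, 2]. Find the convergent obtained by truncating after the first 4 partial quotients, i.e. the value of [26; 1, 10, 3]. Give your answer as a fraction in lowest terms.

a_0 = 26: 26/1
a_1 = 1: 27/1
a_2 = 10: 296/11
a_3 = 3: 915/34

915/34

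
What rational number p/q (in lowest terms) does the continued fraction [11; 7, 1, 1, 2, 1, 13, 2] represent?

16776/1507

Work from the innermost term outward:
Start with 2.
13 + 1/(2/1) = 13 + 1/2 = 27/2
1 + 1/(27/2) = 1 + 2/27 = 29/27
2 + 1/(29/27) = 2 + 27/29 = 85/29
1 + 1/(85/29) = 1 + 29/85 = 114/85
1 + 1/(114/85) = 1 + 85/114 = 199/114
7 + 1/(199/114) = 7 + 114/199 = 1507/199
11 + 1/(1507/199) = 11 + 199/1507 = 16776/1507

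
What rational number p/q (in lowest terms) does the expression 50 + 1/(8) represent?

401/8

Start with 8.
50 + 1/(8/1) = 50 + 1/8 = 401/8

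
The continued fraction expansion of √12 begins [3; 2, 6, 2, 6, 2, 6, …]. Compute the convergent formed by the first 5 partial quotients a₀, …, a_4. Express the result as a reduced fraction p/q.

Start with 6.
2 + 1/(6/1) = 2 + 1/6 = 13/6
6 + 1/(13/6) = 6 + 6/13 = 84/13
2 + 1/(84/13) = 2 + 13/84 = 181/84
3 + 1/(181/84) = 3 + 84/181 = 627/181

627/181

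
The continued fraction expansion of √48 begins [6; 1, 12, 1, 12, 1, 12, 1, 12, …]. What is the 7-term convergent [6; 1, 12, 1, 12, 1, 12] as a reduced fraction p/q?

17466/2521

a_0 = 6: 6/1
a_1 = 1: 7/1
a_2 = 12: 90/13
a_3 = 1: 97/14
a_4 = 12: 1254/181
a_5 = 1: 1351/195
a_6 = 12: 17466/2521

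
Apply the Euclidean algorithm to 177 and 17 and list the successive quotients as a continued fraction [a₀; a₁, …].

[10; 2, 2, 3]

177 ÷ 17 → quotient 10, remainder 7
17 ÷ 7 → quotient 2, remainder 3
7 ÷ 3 → quotient 2, remainder 1
3 ÷ 1 → quotient 3, remainder 0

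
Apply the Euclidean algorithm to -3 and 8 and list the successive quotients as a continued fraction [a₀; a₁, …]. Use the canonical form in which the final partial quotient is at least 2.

[-1; 1, 1, 1, 2]

-3 ÷ 8 → quotient -1, remainder 5
8 ÷ 5 → quotient 1, remainder 3
5 ÷ 3 → quotient 1, remainder 2
3 ÷ 2 → quotient 1, remainder 1
2 ÷ 1 → quotient 2, remainder 0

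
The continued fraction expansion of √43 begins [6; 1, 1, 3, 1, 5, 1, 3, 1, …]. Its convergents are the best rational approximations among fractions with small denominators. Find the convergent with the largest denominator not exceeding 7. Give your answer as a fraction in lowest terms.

46/7

a_0 = 6: 6/1  (≤ bound)
a_1 = 1: 7/1  (≤ bound)
a_2 = 1: 13/2  (≤ bound)
a_3 = 3: 46/7  (≤ bound)
a_4 = 1: 59/9  (> 7, stop)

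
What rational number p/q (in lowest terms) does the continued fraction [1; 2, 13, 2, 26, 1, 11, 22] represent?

602639/406603

Use the convergent recurrence hₖ = aₖ·hₖ₋₁ + hₖ₋₂ (and likewise for the denominators kₖ):
a_0 = 1: 1/1
a_1 = 2: 3/2
a_2 = 13: 40/27
a_3 = 2: 83/56
a_4 = 26: 2198/1483
a_5 = 1: 2281/1539
a_6 = 11: 27289/18412
a_7 = 22: 602639/406603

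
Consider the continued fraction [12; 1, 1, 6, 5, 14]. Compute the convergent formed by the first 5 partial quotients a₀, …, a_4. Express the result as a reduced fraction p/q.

Collapse the nested fraction from the inside out:
Start with 5.
6 + 1/(5/1) = 6 + 1/5 = 31/5
1 + 1/(31/5) = 1 + 5/31 = 36/31
1 + 1/(36/31) = 1 + 31/36 = 67/36
12 + 1/(67/36) = 12 + 36/67 = 840/67

840/67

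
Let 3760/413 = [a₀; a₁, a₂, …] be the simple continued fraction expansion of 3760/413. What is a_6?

8

3760 ÷ 413 → quotient 9, remainder 43
413 ÷ 43 → quotient 9, remainder 26
43 ÷ 26 → quotient 1, remainder 17
26 ÷ 17 → quotient 1, remainder 9
17 ÷ 9 → quotient 1, remainder 8
9 ÷ 8 → quotient 1, remainder 1
8 ÷ 1 → quotient 8, remainder 0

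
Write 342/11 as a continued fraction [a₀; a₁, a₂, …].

Run the Euclidean algorithm, recording each quotient:
⌊342/11⌋ = 31, remainder 1
⌊11/1⌋ = 11, remainder 0

[31; 11]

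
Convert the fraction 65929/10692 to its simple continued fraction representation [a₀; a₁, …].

Apply division with remainder until the remainder is 0:
⌊65929/10692⌋ = 6, remainder 1777
⌊10692/1777⌋ = 6, remainder 30
⌊1777/30⌋ = 59, remainder 7
⌊30/7⌋ = 4, remainder 2
⌊7/2⌋ = 3, remainder 1
⌊2/1⌋ = 2, remainder 0

[6; 6, 59, 4, 3, 2]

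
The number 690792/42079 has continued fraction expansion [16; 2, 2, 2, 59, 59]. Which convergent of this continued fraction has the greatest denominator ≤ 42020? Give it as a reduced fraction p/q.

11705/713

List convergents until the denominator exceeds the bound:
a_0 = 16: 16/1  (≤ bound)
a_1 = 2: 33/2  (≤ bound)
a_2 = 2: 82/5  (≤ bound)
a_3 = 2: 197/12  (≤ bound)
a_4 = 59: 11705/713  (≤ bound)
a_5 = 59: 690792/42079  (> 42020, stop)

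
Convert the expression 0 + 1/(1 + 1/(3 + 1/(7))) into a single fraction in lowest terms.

a_0 = 0: 0/1
a_1 = 1: 1/1
a_2 = 3: 3/4
a_3 = 7: 22/29

22/29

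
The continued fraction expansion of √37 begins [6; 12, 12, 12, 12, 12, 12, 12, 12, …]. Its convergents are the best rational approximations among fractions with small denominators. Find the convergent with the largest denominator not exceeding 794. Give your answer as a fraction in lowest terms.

882/145

a_0 = 6: 6/1  (≤ bound)
a_1 = 12: 73/12  (≤ bound)
a_2 = 12: 882/145  (≤ bound)
a_3 = 12: 10657/1752  (> 794, stop)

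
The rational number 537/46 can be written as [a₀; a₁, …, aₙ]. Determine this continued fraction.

Repeatedly divide and take the remainder:
537 ÷ 46 → quotient 11, remainder 31
46 ÷ 31 → quotient 1, remainder 15
31 ÷ 15 → quotient 2, remainder 1
15 ÷ 1 → quotient 15, remainder 0

[11; 1, 2, 15]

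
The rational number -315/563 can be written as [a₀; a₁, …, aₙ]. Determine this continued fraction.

⌊-315/563⌋ = -1, remainder 248
⌊563/248⌋ = 2, remainder 67
⌊248/67⌋ = 3, remainder 47
⌊67/47⌋ = 1, remainder 20
⌊47/20⌋ = 2, remainder 7
⌊20/7⌋ = 2, remainder 6
⌊7/6⌋ = 1, remainder 1
⌊6/1⌋ = 6, remainder 0

[-1; 2, 3, 1, 2, 2, 1, 6]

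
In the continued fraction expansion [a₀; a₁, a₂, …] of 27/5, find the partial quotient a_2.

2

27 ÷ 5 → quotient 5, remainder 2
5 ÷ 2 → quotient 2, remainder 1
2 ÷ 1 → quotient 2, remainder 0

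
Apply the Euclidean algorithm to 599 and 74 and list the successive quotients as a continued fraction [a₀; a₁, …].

599 ÷ 74 → quotient 8, remainder 7
74 ÷ 7 → quotient 10, remainder 4
7 ÷ 4 → quotient 1, remainder 3
4 ÷ 3 → quotient 1, remainder 1
3 ÷ 1 → quotient 3, remainder 0

[8; 10, 1, 1, 3]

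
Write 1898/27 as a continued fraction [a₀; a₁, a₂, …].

1898 = 70·27 + 8, so a_0 = 70
27 = 3·8 + 3, so a_1 = 3
8 = 2·3 + 2, so a_2 = 2
3 = 1·2 + 1, so a_3 = 1
2 = 2·1 + 0, so a_4 = 2

[70; 3, 2, 1, 2]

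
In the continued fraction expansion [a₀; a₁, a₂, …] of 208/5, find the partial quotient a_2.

208 ÷ 5 → quotient 41, remainder 3
5 ÷ 3 → quotient 1, remainder 2
3 ÷ 2 → quotient 1, remainder 1

1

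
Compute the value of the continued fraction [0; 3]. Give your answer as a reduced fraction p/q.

Start with 3.
0 + 1/(3/1) = 0 + 1/3 = 1/3

1/3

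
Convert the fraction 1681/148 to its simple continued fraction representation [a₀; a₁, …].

⌊1681/148⌋ = 11, remainder 53
⌊148/53⌋ = 2, remainder 42
⌊53/42⌋ = 1, remainder 11
⌊42/11⌋ = 3, remainder 9
⌊11/9⌋ = 1, remainder 2
⌊9/2⌋ = 4, remainder 1
⌊2/1⌋ = 2, remainder 0

[11; 2, 1, 3, 1, 4, 2]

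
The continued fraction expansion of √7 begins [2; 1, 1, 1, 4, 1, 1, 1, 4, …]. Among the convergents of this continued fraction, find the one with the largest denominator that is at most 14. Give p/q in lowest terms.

37/14

List convergents until the denominator exceeds the bound:
a_0 = 2: 2/1  (≤ bound)
a_1 = 1: 3/1  (≤ bound)
a_2 = 1: 5/2  (≤ bound)
a_3 = 1: 8/3  (≤ bound)
a_4 = 4: 37/14  (≤ bound)
a_5 = 1: 45/17  (> 14, stop)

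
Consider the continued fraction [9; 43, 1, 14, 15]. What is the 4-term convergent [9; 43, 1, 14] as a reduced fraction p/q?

5946/659

Build up convergents one term at a time:
a_0 = 9: 9/1
a_1 = 43: 388/43
a_2 = 1: 397/44
a_3 = 14: 5946/659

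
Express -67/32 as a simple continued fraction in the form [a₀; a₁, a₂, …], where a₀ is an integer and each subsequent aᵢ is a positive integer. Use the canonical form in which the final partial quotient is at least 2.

Apply division with remainder until the remainder is 0:
-67 = -3·32 + 29, so a_0 = -3
32 = 1·29 + 3, so a_1 = 1
29 = 9·3 + 2, so a_2 = 9
3 = 1·2 + 1, so a_3 = 1
2 = 2·1 + 0, so a_4 = 2

[-3; 1, 9, 1, 2]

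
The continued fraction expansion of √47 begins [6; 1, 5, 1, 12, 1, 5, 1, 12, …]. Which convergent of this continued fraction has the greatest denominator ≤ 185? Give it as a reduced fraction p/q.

665/97

a_0 = 6: 6/1  (≤ bound)
a_1 = 1: 7/1  (≤ bound)
a_2 = 5: 41/6  (≤ bound)
a_3 = 1: 48/7  (≤ bound)
a_4 = 12: 617/90  (≤ bound)
a_5 = 1: 665/97  (≤ bound)
a_6 = 5: 3942/575  (> 185, stop)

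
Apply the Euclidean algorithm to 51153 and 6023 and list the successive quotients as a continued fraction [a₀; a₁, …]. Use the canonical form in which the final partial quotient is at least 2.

Run the Euclidean algorithm, recording each quotient:
⌊51153/6023⌋ = 8, remainder 2969
⌊6023/2969⌋ = 2, remainder 85
⌊2969/85⌋ = 34, remainder 79
⌊85/79⌋ = 1, remainder 6
⌊79/6⌋ = 13, remainder 1
⌊6/1⌋ = 6, remainder 0

[8; 2, 34, 1, 13, 6]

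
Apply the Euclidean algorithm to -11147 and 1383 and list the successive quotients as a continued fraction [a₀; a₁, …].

⌊-11147/1383⌋ = -9, remainder 1300
⌊1383/1300⌋ = 1, remainder 83
⌊1300/83⌋ = 15, remainder 55
⌊83/55⌋ = 1, remainder 28
⌊55/28⌋ = 1, remainder 27
⌊28/27⌋ = 1, remainder 1
⌊27/1⌋ = 27, remainder 0

[-9; 1, 15, 1, 1, 1, 27]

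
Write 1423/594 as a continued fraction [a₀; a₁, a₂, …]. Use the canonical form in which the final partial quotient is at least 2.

[2; 2, 1, 1, 8, 1, 1, 6]

Apply division with remainder until the remainder is 0:
1423 = 2·594 + 235, so a_0 = 2
594 = 2·235 + 124, so a_1 = 2
235 = 1·124 + 111, so a_2 = 1
124 = 1·111 + 13, so a_3 = 1
111 = 8·13 + 7, so a_4 = 8
13 = 1·7 + 6, so a_5 = 1
7 = 1·6 + 1, so a_6 = 1
6 = 6·1 + 0, so a_7 = 6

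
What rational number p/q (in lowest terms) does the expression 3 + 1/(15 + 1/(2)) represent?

Start with 2.
15 + 1/(2/1) = 15 + 1/2 = 31/2
3 + 1/(31/2) = 3 + 2/31 = 95/31

95/31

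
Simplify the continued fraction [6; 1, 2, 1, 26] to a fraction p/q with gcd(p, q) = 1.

722/107

a_0 = 6: 6/1
a_1 = 1: 7/1
a_2 = 2: 20/3
a_3 = 1: 27/4
a_4 = 26: 722/107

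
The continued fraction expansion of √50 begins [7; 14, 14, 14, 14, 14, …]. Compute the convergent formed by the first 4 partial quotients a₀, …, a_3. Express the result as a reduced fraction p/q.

Use the convergent recurrence hₖ = aₖ·hₖ₋₁ + hₖ₋₂ (and likewise for the denominators kₖ):
a_0 = 7: 7/1
a_1 = 14: 99/14
a_2 = 14: 1393/197
a_3 = 14: 19601/2772

19601/2772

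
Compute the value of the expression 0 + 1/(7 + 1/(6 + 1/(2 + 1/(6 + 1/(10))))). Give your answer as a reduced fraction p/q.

a_0 = 0: 0/1
a_1 = 7: 1/7
a_2 = 6: 6/43
a_3 = 2: 13/93
a_4 = 6: 84/601
a_5 = 10: 853/6103

853/6103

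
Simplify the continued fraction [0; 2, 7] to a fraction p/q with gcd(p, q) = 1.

7/15

a_0 = 0: 0/1
a_1 = 2: 1/2
a_2 = 7: 7/15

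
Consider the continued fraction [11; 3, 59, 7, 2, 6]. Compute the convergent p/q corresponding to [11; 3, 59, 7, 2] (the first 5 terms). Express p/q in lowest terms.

Starting at the tail and folding back:
Start with 2.
7 + 1/(2/1) = 7 + 1/2 = 15/2
59 + 1/(15/2) = 59 + 2/15 = 887/15
3 + 1/(887/15) = 3 + 15/887 = 2676/887
11 + 1/(2676/887) = 11 + 887/2676 = 30323/2676

30323/2676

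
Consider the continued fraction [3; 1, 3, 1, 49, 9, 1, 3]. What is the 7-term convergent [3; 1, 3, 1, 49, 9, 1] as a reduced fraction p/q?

a_0 = 3: 3/1
a_1 = 1: 4/1
a_2 = 3: 15/4
a_3 = 1: 19/5
a_4 = 49: 946/249
a_5 = 9: 8533/2246
a_6 = 1: 9479/2495

9479/2495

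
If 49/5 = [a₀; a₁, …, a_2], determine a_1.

1

Repeatedly divide and take the remainder:
49 = 9·5 + 4, so a_0 = 9
5 = 1·4 + 1, so a_1 = 1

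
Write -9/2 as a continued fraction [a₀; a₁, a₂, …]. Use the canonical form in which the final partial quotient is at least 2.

Apply division with remainder until the remainder is 0:
⌊-9/2⌋ = -5, remainder 1
⌊2/1⌋ = 2, remainder 0

[-5; 2]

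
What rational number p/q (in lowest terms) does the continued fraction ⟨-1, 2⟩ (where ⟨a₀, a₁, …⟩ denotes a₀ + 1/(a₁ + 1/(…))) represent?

a_0 = -1: -1/1
a_1 = 2: -1/2

-1/2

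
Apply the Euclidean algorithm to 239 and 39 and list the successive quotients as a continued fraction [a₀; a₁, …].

Repeatedly divide and take the remainder:
239 ÷ 39 → quotient 6, remainder 5
39 ÷ 5 → quotient 7, remainder 4
5 ÷ 4 → quotient 1, remainder 1
4 ÷ 1 → quotient 4, remainder 0

[6; 7, 1, 4]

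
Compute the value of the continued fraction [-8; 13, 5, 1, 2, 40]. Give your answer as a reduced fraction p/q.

Use the convergent recurrence hₖ = aₖ·hₖ₋₁ + hₖ₋₂ (and likewise for the denominators kₖ):
a_0 = -8: -8/1
a_1 = 13: -103/13
a_2 = 5: -523/66
a_3 = 1: -626/79
a_4 = 2: -1775/224
a_5 = 40: -71626/9039

-71626/9039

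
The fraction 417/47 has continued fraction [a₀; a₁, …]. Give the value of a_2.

417 ÷ 47 → quotient 8, remainder 41
47 ÷ 41 → quotient 1, remainder 6
41 ÷ 6 → quotient 6, remainder 5

6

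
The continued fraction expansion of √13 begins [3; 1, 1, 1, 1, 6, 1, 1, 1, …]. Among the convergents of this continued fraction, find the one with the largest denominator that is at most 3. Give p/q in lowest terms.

11/3

List convergents until the denominator exceeds the bound:
a_0 = 3: 3/1  (≤ bound)
a_1 = 1: 4/1  (≤ bound)
a_2 = 1: 7/2  (≤ bound)
a_3 = 1: 11/3  (≤ bound)
a_4 = 1: 18/5  (> 3, stop)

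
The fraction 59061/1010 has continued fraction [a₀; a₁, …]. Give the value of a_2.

59061 = 58·1010 + 481, so a_0 = 58
1010 = 2·481 + 48, so a_1 = 2
481 = 10·48 + 1, so a_2 = 10

10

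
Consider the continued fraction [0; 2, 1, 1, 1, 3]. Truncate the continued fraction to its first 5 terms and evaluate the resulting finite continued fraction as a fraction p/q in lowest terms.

Work from the innermost term outward:
Start with 1.
1 + 1/(1/1) = 1 + 1/1 = 2/1
1 + 1/(2/1) = 1 + 1/2 = 3/2
2 + 1/(3/2) = 2 + 2/3 = 8/3
0 + 1/(8/3) = 0 + 3/8 = 3/8

3/8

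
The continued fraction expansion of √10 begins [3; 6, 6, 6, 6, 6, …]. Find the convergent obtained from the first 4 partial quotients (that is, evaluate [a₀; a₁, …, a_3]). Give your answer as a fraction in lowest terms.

Start with 6.
6 + 1/(6/1) = 6 + 1/6 = 37/6
6 + 1/(37/6) = 6 + 6/37 = 228/37
3 + 1/(228/37) = 3 + 37/228 = 721/228

721/228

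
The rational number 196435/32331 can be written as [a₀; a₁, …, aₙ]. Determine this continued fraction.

196435 = 6·32331 + 2449, so a_0 = 6
32331 = 13·2449 + 494, so a_1 = 13
2449 = 4·494 + 473, so a_2 = 4
494 = 1·473 + 21, so a_3 = 1
473 = 22·21 + 11, so a_4 = 22
21 = 1·11 + 10, so a_5 = 1
11 = 1·10 + 1, so a_6 = 1
10 = 10·1 + 0, so a_7 = 10

[6; 13, 4, 1, 22, 1, 1, 10]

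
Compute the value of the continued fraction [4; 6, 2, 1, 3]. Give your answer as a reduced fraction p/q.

291/70

a_0 = 4: 4/1
a_1 = 6: 25/6
a_2 = 2: 54/13
a_3 = 1: 79/19
a_4 = 3: 291/70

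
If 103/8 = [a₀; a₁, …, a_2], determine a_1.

1

Repeatedly divide and take the remainder:
103 = 12·8 + 7, so a_0 = 12
8 = 1·7 + 1, so a_1 = 1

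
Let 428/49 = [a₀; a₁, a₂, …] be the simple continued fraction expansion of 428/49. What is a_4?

428 ÷ 49 → quotient 8, remainder 36
49 ÷ 36 → quotient 1, remainder 13
36 ÷ 13 → quotient 2, remainder 10
13 ÷ 10 → quotient 1, remainder 3
10 ÷ 3 → quotient 3, remainder 1

3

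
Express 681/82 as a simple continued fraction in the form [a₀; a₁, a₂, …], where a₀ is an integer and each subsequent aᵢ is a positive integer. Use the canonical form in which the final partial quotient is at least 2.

681 ÷ 82 → quotient 8, remainder 25
82 ÷ 25 → quotient 3, remainder 7
25 ÷ 7 → quotient 3, remainder 4
7 ÷ 4 → quotient 1, remainder 3
4 ÷ 3 → quotient 1, remainder 1
3 ÷ 1 → quotient 3, remainder 0

[8; 3, 3, 1, 1, 3]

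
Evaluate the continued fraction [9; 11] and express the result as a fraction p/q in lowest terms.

Starting at the tail and folding back:
Start with 11.
9 + 1/(11/1) = 9 + 1/11 = 100/11

100/11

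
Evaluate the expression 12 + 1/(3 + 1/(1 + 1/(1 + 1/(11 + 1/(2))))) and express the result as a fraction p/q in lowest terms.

2076/169

a_0 = 12: 12/1
a_1 = 3: 37/3
a_2 = 1: 49/4
a_3 = 1: 86/7
a_4 = 11: 995/81
a_5 = 2: 2076/169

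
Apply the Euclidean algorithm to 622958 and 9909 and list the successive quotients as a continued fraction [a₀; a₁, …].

[62; 1, 6, 1, 1, 3, 13, 14]

Repeatedly divide and take the remainder:
622958 ÷ 9909 → quotient 62, remainder 8600
9909 ÷ 8600 → quotient 1, remainder 1309
8600 ÷ 1309 → quotient 6, remainder 746
1309 ÷ 746 → quotient 1, remainder 563
746 ÷ 563 → quotient 1, remainder 183
563 ÷ 183 → quotient 3, remainder 14
183 ÷ 14 → quotient 13, remainder 1
14 ÷ 1 → quotient 14, remainder 0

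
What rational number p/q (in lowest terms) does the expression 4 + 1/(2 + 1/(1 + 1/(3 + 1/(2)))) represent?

109/25

Collapse the nested fraction from the inside out:
Start with 2.
3 + 1/(2/1) = 3 + 1/2 = 7/2
1 + 1/(7/2) = 1 + 2/7 = 9/7
2 + 1/(9/7) = 2 + 7/9 = 25/9
4 + 1/(25/9) = 4 + 9/25 = 109/25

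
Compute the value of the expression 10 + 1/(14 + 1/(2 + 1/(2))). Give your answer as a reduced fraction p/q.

a_0 = 10: 10/1
a_1 = 14: 141/14
a_2 = 2: 292/29
a_3 = 2: 725/72

725/72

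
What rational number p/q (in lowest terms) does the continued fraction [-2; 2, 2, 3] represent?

-27/17

Start with 3.
2 + 1/(3/1) = 2 + 1/3 = 7/3
2 + 1/(7/3) = 2 + 3/7 = 17/7
-2 + 1/(17/7) = -2 + 7/17 = -27/17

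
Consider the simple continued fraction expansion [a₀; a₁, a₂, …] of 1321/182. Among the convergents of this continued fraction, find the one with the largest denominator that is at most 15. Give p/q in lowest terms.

a_0 = 7: 7/1  (≤ bound)
a_1 = 3: 22/3  (≤ bound)
a_2 = 1: 29/4  (≤ bound)
a_3 = 6: 196/27  (> 15, stop)

29/4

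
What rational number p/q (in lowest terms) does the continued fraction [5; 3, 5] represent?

a_0 = 5: 5/1
a_1 = 3: 16/3
a_2 = 5: 85/16

85/16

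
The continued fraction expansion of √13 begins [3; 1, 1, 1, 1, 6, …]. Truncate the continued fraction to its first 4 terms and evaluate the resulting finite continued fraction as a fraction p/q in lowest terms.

Collapse the nested fraction from the inside out:
Start with 1.
1 + 1/(1/1) = 1 + 1/1 = 2/1
1 + 1/(2/1) = 1 + 1/2 = 3/2
3 + 1/(3/2) = 3 + 2/3 = 11/3

11/3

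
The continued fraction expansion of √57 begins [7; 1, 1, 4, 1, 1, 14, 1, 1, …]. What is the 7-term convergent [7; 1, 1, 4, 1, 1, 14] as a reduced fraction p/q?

a_0 = 7: 7/1
a_1 = 1: 8/1
a_2 = 1: 15/2
a_3 = 4: 68/9
a_4 = 1: 83/11
a_5 = 1: 151/20
a_6 = 14: 2197/291

2197/291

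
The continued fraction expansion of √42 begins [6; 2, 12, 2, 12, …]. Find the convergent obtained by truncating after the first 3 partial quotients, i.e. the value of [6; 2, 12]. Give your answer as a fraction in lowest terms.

162/25

Start with 12.
2 + 1/(12/1) = 2 + 1/12 = 25/12
6 + 1/(25/12) = 6 + 12/25 = 162/25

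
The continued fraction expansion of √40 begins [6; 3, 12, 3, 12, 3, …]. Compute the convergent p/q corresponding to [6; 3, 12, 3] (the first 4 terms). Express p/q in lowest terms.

Work from the innermost term outward:
Start with 3.
12 + 1/(3/1) = 12 + 1/3 = 37/3
3 + 1/(37/3) = 3 + 3/37 = 114/37
6 + 1/(114/37) = 6 + 37/114 = 721/114

721/114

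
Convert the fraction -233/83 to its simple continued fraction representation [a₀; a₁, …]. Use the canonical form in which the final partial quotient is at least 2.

-233 = -3·83 + 16, so a_0 = -3
83 = 5·16 + 3, so a_1 = 5
16 = 5·3 + 1, so a_2 = 5
3 = 3·1 + 0, so a_3 = 3

[-3; 5, 5, 3]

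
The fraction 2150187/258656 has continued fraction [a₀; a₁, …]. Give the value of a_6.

2150187 ÷ 258656 → quotient 8, remainder 80939
258656 ÷ 80939 → quotient 3, remainder 15839
80939 ÷ 15839 → quotient 5, remainder 1744
15839 ÷ 1744 → quotient 9, remainder 143
1744 ÷ 143 → quotient 12, remainder 28
143 ÷ 28 → quotient 5, remainder 3
28 ÷ 3 → quotient 9, remainder 1

9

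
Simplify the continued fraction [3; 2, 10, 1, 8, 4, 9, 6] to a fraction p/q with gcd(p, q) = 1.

165538/47595

Collapse the nested fraction from the inside out:
Start with 6.
9 + 1/(6/1) = 9 + 1/6 = 55/6
4 + 1/(55/6) = 4 + 6/55 = 226/55
8 + 1/(226/55) = 8 + 55/226 = 1863/226
1 + 1/(1863/226) = 1 + 226/1863 = 2089/1863
10 + 1/(2089/1863) = 10 + 1863/2089 = 22753/2089
2 + 1/(22753/2089) = 2 + 2089/22753 = 47595/22753
3 + 1/(47595/22753) = 3 + 22753/47595 = 165538/47595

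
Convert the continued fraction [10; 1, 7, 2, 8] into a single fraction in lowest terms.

1567/144

Start with 8.
2 + 1/(8/1) = 2 + 1/8 = 17/8
7 + 1/(17/8) = 7 + 8/17 = 127/17
1 + 1/(127/17) = 1 + 17/127 = 144/127
10 + 1/(144/127) = 10 + 127/144 = 1567/144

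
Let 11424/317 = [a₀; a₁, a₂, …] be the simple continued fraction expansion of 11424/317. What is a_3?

Apply division with remainder until the remainder is 0:
11424 = 36·317 + 12, so a_0 = 36
317 = 26·12 + 5, so a_1 = 26
12 = 2·5 + 2, so a_2 = 2
5 = 2·2 + 1, so a_3 = 2

2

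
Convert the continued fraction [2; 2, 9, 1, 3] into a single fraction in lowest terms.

203/82

Start with 3.
1 + 1/(3/1) = 1 + 1/3 = 4/3
9 + 1/(4/3) = 9 + 3/4 = 39/4
2 + 1/(39/4) = 2 + 4/39 = 82/39
2 + 1/(82/39) = 2 + 39/82 = 203/82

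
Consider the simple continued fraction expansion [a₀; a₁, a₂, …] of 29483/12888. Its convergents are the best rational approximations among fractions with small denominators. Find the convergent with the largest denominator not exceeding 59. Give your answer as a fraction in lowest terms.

List convergents until the denominator exceeds the bound:
a_0 = 2: 2/1  (≤ bound)
a_1 = 3: 7/3  (≤ bound)
a_2 = 2: 16/7  (≤ bound)
a_3 = 10: 167/73  (> 59, stop)

16/7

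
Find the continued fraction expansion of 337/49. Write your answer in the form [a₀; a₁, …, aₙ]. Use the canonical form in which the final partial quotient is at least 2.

[6; 1, 7, 6]

337 = 6·49 + 43, so a_0 = 6
49 = 1·43 + 6, so a_1 = 1
43 = 7·6 + 1, so a_2 = 7
6 = 6·1 + 0, so a_3 = 6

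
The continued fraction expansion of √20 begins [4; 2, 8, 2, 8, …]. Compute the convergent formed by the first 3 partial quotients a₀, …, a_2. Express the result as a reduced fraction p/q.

Collapse the nested fraction from the inside out:
Start with 8.
2 + 1/(8/1) = 2 + 1/8 = 17/8
4 + 1/(17/8) = 4 + 8/17 = 76/17

76/17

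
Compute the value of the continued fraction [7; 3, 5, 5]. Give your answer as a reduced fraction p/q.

Use the convergent recurrence hₖ = aₖ·hₖ₋₁ + hₖ₋₂ (and likewise for the denominators kₖ):
a_0 = 7: 7/1
a_1 = 3: 22/3
a_2 = 5: 117/16
a_3 = 5: 607/83

607/83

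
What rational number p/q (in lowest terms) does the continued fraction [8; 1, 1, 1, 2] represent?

Starting at the tail and folding back:
Start with 2.
1 + 1/(2/1) = 1 + 1/2 = 3/2
1 + 1/(3/2) = 1 + 2/3 = 5/3
1 + 1/(5/3) = 1 + 3/5 = 8/5
8 + 1/(8/5) = 8 + 5/8 = 69/8

69/8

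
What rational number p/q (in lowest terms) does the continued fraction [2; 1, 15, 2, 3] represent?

Starting at the tail and folding back:
Start with 3.
2 + 1/(3/1) = 2 + 1/3 = 7/3
15 + 1/(7/3) = 15 + 3/7 = 108/7
1 + 1/(108/7) = 1 + 7/108 = 115/108
2 + 1/(115/108) = 2 + 108/115 = 338/115

338/115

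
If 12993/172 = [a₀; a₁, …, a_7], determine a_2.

Repeatedly divide and take the remainder:
⌊12993/172⌋ = 75, remainder 93
⌊172/93⌋ = 1, remainder 79
⌊93/79⌋ = 1, remainder 14

1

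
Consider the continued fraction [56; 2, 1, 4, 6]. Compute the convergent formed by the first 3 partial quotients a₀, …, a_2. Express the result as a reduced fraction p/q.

169/3

Compute successive convergents:
a_0 = 56: 56/1
a_1 = 2: 113/2
a_2 = 1: 169/3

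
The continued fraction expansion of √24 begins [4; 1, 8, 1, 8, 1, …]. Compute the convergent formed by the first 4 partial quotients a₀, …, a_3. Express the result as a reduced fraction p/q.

a_0 = 4: 4/1
a_1 = 1: 5/1
a_2 = 8: 44/9
a_3 = 1: 49/10

49/10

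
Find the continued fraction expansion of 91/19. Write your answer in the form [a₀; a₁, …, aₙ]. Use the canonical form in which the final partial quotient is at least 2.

91 = 4·19 + 15, so a_0 = 4
19 = 1·15 + 4, so a_1 = 1
15 = 3·4 + 3, so a_2 = 3
4 = 1·3 + 1, so a_3 = 1
3 = 3·1 + 0, so a_4 = 3

[4; 1, 3, 1, 3]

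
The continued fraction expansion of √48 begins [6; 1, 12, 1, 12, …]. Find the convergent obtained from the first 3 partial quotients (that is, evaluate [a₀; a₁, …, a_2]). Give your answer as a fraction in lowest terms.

90/13

Start with 12.
1 + 1/(12/1) = 1 + 1/12 = 13/12
6 + 1/(13/12) = 6 + 12/13 = 90/13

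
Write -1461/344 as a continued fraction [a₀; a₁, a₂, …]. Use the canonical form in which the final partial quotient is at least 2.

[-5; 1, 3, 21, 4]

⌊-1461/344⌋ = -5, remainder 259
⌊344/259⌋ = 1, remainder 85
⌊259/85⌋ = 3, remainder 4
⌊85/4⌋ = 21, remainder 1
⌊4/1⌋ = 4, remainder 0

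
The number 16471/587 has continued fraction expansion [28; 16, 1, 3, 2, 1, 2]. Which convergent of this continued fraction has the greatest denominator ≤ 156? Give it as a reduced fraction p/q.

4237/151

List convergents until the denominator exceeds the bound:
a_0 = 28: 28/1  (≤ bound)
a_1 = 16: 449/16  (≤ bound)
a_2 = 1: 477/17  (≤ bound)
a_3 = 3: 1880/67  (≤ bound)
a_4 = 2: 4237/151  (≤ bound)
a_5 = 1: 6117/218  (> 156, stop)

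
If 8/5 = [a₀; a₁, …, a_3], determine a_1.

1

8 ÷ 5 → quotient 1, remainder 3
5 ÷ 3 → quotient 1, remainder 2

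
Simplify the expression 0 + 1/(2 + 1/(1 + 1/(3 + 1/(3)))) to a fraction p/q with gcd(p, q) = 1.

13/36

Work from the innermost term outward:
Start with 3.
3 + 1/(3/1) = 3 + 1/3 = 10/3
1 + 1/(10/3) = 1 + 3/10 = 13/10
2 + 1/(13/10) = 2 + 10/13 = 36/13
0 + 1/(36/13) = 0 + 13/36 = 13/36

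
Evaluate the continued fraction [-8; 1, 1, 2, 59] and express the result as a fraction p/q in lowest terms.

Compute successive convergents:
a_0 = -8: -8/1
a_1 = 1: -7/1
a_2 = 1: -15/2
a_3 = 2: -37/5
a_4 = 59: -2198/297

-2198/297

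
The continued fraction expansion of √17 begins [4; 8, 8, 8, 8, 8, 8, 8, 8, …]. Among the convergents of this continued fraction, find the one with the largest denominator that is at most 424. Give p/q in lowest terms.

a_0 = 4: 4/1  (≤ bound)
a_1 = 8: 33/8  (≤ bound)
a_2 = 8: 268/65  (≤ bound)
a_3 = 8: 2177/528  (> 424, stop)

268/65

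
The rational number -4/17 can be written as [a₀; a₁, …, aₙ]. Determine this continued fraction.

[-1; 1, 3, 4]

Repeatedly divide and take the remainder:
⌊-4/17⌋ = -1, remainder 13
⌊17/13⌋ = 1, remainder 4
⌊13/4⌋ = 3, remainder 1
⌊4/1⌋ = 4, remainder 0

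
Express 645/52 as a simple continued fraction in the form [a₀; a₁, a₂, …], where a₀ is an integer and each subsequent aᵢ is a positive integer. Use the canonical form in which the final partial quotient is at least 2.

645 = 12·52 + 21, so a_0 = 12
52 = 2·21 + 10, so a_1 = 2
21 = 2·10 + 1, so a_2 = 2
10 = 10·1 + 0, so a_3 = 10

[12; 2, 2, 10]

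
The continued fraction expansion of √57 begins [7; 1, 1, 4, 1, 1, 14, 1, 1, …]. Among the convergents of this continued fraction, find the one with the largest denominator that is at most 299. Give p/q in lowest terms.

List convergents until the denominator exceeds the bound:
a_0 = 7: 7/1  (≤ bound)
a_1 = 1: 8/1  (≤ bound)
a_2 = 1: 15/2  (≤ bound)
a_3 = 4: 68/9  (≤ bound)
a_4 = 1: 83/11  (≤ bound)
a_5 = 1: 151/20  (≤ bound)
a_6 = 14: 2197/291  (≤ bound)
a_7 = 1: 2348/311  (> 299, stop)

2197/291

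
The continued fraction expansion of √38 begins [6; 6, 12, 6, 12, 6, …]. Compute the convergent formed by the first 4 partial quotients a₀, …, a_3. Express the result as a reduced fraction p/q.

Start with 6.
12 + 1/(6/1) = 12 + 1/6 = 73/6
6 + 1/(73/6) = 6 + 6/73 = 444/73
6 + 1/(444/73) = 6 + 73/444 = 2737/444

2737/444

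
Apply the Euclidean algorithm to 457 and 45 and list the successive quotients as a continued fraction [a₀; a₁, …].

[10; 6, 2, 3]

Repeatedly divide and take the remainder:
⌊457/45⌋ = 10, remainder 7
⌊45/7⌋ = 6, remainder 3
⌊7/3⌋ = 2, remainder 1
⌊3/1⌋ = 3, remainder 0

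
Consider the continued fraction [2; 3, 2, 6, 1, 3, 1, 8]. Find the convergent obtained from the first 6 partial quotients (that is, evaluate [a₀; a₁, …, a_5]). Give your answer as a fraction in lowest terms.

460/201

Compute successive convergents:
a_0 = 2: 2/1
a_1 = 3: 7/3
a_2 = 2: 16/7
a_3 = 6: 103/45
a_4 = 1: 119/52
a_5 = 3: 460/201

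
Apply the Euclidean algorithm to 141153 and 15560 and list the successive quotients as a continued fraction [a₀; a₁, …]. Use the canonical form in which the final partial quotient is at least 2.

[9; 13, 1, 49, 1, 1, 2, 4]

141153 ÷ 15560 → quotient 9, remainder 1113
15560 ÷ 1113 → quotient 13, remainder 1091
1113 ÷ 1091 → quotient 1, remainder 22
1091 ÷ 22 → quotient 49, remainder 13
22 ÷ 13 → quotient 1, remainder 9
13 ÷ 9 → quotient 1, remainder 4
9 ÷ 4 → quotient 2, remainder 1
4 ÷ 1 → quotient 4, remainder 0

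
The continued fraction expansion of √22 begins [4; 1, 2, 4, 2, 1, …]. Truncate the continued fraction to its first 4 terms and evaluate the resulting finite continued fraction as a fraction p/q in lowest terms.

Start with 4.
2 + 1/(4/1) = 2 + 1/4 = 9/4
1 + 1/(9/4) = 1 + 4/9 = 13/9
4 + 1/(13/9) = 4 + 9/13 = 61/13

61/13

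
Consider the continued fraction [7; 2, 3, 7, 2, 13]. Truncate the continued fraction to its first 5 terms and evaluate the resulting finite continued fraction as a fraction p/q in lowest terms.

Build up convergents one term at a time:
a_0 = 7: 7/1
a_1 = 2: 15/2
a_2 = 3: 52/7
a_3 = 7: 379/51
a_4 = 2: 810/109

810/109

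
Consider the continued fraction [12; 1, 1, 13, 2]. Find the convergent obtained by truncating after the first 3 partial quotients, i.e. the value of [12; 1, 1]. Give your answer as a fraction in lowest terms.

25/2

a_0 = 12: 12/1
a_1 = 1: 13/1
a_2 = 1: 25/2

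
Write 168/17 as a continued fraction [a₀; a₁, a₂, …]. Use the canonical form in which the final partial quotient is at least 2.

[9; 1, 7, 2]

168 ÷ 17 → quotient 9, remainder 15
17 ÷ 15 → quotient 1, remainder 2
15 ÷ 2 → quotient 7, remainder 1
2 ÷ 1 → quotient 2, remainder 0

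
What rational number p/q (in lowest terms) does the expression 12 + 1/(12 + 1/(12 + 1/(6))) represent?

10657/882

Start with 6.
12 + 1/(6/1) = 12 + 1/6 = 73/6
12 + 1/(73/6) = 12 + 6/73 = 882/73
12 + 1/(882/73) = 12 + 73/882 = 10657/882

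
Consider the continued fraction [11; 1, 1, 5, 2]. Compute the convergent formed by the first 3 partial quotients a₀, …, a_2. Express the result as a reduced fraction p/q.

Work from the innermost term outward:
Start with 1.
1 + 1/(1/1) = 1 + 1/1 = 2/1
11 + 1/(2/1) = 11 + 1/2 = 23/2

23/2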